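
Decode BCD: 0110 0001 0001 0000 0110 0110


Each 4-bit group → digit:
  0110 → 6
  0001 → 1
  0001 → 1
  0000 → 0
  0110 → 6
  0110 → 6
= 611066


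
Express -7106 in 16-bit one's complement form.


Original: 0001101111000010
Invert all bits:
  bit 0: 0 → 1
  bit 1: 0 → 1
  bit 2: 0 → 1
  bit 3: 1 → 0
  bit 4: 1 → 0
  bit 5: 0 → 1
  bit 6: 1 → 0
  bit 7: 1 → 0
  bit 8: 1 → 0
  bit 9: 1 → 0
  bit 10: 0 → 1
  bit 11: 0 → 1
  bit 12: 0 → 1
  bit 13: 0 → 1
  bit 14: 1 → 0
  bit 15: 0 → 1
= 1110010000111101


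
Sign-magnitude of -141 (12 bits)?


Sign bit: 1 (negative)
Magnitude: 141 = 00010001101
= 100010001101


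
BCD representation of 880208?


Each digit → 4-bit binary:
  8 → 1000
  8 → 1000
  0 → 0000
  2 → 0010
  0 → 0000
  8 → 1000
= 1000 1000 0000 0010 0000 1000


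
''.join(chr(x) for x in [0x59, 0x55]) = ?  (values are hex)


Codes (hex): 0x59 0x55
Per-code ASCII lookup:
  0x59 = 89  (range 65-90: uppercase, 89 - 65 = 24) → 'Y'
  0x55 = 85  (range 65-90: uppercase, 85 - 65 = 20) → 'U'
= 'YU'


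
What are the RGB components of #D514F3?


Hex: #D514F3
R = D5₁₆ = 213
G = 14₁₆ = 20
B = F3₁₆ = 243
= RGB(213, 20, 243)


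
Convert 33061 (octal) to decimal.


Positional values:
Position 0: 1 × 8^0 = 1
Position 1: 6 × 8^1 = 48
Position 2: 0 × 8^2 = 0
Position 3: 3 × 8^3 = 1536
Position 4: 3 × 8^4 = 12288
Sum = 1 + 48 + 0 + 1536 + 12288
= 13873


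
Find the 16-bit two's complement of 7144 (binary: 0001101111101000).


Original: 0001101111101000
Step 1 - Invert all bits: 1110010000010111
Step 2 - Add 1: 1110010000010111 + 1
= 1110010000011000 (represents -7144)


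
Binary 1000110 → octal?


Group into 3-bit groups: 001000110
  001 = 1
  000 = 0
  110 = 6
= 0o106


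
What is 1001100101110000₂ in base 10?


Positional values:
Bit 4: 1 × 2^4 = 16
Bit 5: 1 × 2^5 = 32
Bit 6: 1 × 2^6 = 64
Bit 8: 1 × 2^8 = 256
Bit 11: 1 × 2^11 = 2048
Bit 12: 1 × 2^12 = 4096
Bit 15: 1 × 2^15 = 32768
Sum = 16 + 32 + 64 + 256 + 2048 + 4096 + 32768
= 39280


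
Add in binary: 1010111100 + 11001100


Align and add column by column (LSB to MSB, carry propagating):
  01010111100
+ 00011001100
  -----------
  col 0: 0 + 0 + 0 (carry in) = 0 → bit 0, carry out 0
  col 1: 0 + 0 + 0 (carry in) = 0 → bit 0, carry out 0
  col 2: 1 + 1 + 0 (carry in) = 2 → bit 0, carry out 1
  col 3: 1 + 1 + 1 (carry in) = 3 → bit 1, carry out 1
  col 4: 1 + 0 + 1 (carry in) = 2 → bit 0, carry out 1
  col 5: 1 + 0 + 1 (carry in) = 2 → bit 0, carry out 1
  col 6: 0 + 1 + 1 (carry in) = 2 → bit 0, carry out 1
  col 7: 1 + 1 + 1 (carry in) = 3 → bit 1, carry out 1
  col 8: 0 + 0 + 1 (carry in) = 1 → bit 1, carry out 0
  col 9: 1 + 0 + 0 (carry in) = 1 → bit 1, carry out 0
  col 10: 0 + 0 + 0 (carry in) = 0 → bit 0, carry out 0
Reading bits MSB→LSB: 01110001000
Strip leading zeros: 1110001000
= 1110001000


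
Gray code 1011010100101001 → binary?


Gray code: 1011010100101001
MSB stays the same: 1
Each subsequent bit = prev_binary XOR current_gray:
  B[1] = 1 XOR 0 = 1
  B[2] = 1 XOR 1 = 0
  B[3] = 0 XOR 1 = 1
  B[4] = 1 XOR 0 = 1
  B[5] = 1 XOR 1 = 0
  B[6] = 0 XOR 0 = 0
  B[7] = 0 XOR 1 = 1
  B[8] = 1 XOR 0 = 1
  B[9] = 1 XOR 0 = 1
  B[10] = 1 XOR 1 = 0
  B[11] = 0 XOR 0 = 0
  B[12] = 0 XOR 1 = 1
  B[13] = 1 XOR 0 = 1
  B[14] = 1 XOR 0 = 1
  B[15] = 1 XOR 1 = 0
= 1101100111001110 (55758 decimal)


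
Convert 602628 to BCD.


Each digit → 4-bit binary:
  6 → 0110
  0 → 0000
  2 → 0010
  6 → 0110
  2 → 0010
  8 → 1000
= 0110 0000 0010 0110 0010 1000


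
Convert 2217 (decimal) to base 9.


Divide by 9 repeatedly:
2217 ÷ 9 = 246 remainder 3
246 ÷ 9 = 27 remainder 3
27 ÷ 9 = 3 remainder 0
3 ÷ 9 = 0 remainder 3
Reading remainders bottom-up:
= 3033


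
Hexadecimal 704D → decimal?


Positional values:
Position 0: D × 16^0 = 13 × 1 = 13
Position 1: 4 × 16^1 = 4 × 16 = 64
Position 2: 0 × 16^2 = 0 × 256 = 0
Position 3: 7 × 16^3 = 7 × 4096 = 28672
Sum = 13 + 64 + 0 + 28672
= 28749


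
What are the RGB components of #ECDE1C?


Hex: #ECDE1C
R = EC₁₆ = 236
G = DE₁₆ = 222
B = 1C₁₆ = 28
= RGB(236, 222, 28)


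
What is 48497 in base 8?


Divide by 8 repeatedly:
48497 ÷ 8 = 6062 remainder 1
6062 ÷ 8 = 757 remainder 6
757 ÷ 8 = 94 remainder 5
94 ÷ 8 = 11 remainder 6
11 ÷ 8 = 1 remainder 3
1 ÷ 8 = 0 remainder 1
Reading remainders bottom-up:
= 0o136561


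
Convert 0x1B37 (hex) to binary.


Each hex digit → 4 binary bits:
  1 = 0001
  B = 1011
  3 = 0011
  7 = 0111
Concatenate: 0001 1011 0011 0111
= 0001101100110111


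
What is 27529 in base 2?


Divide by 2 repeatedly:
27529 ÷ 2 = 13764 remainder 1
13764 ÷ 2 = 6882 remainder 0
6882 ÷ 2 = 3441 remainder 0
3441 ÷ 2 = 1720 remainder 1
1720 ÷ 2 = 860 remainder 0
860 ÷ 2 = 430 remainder 0
430 ÷ 2 = 215 remainder 0
215 ÷ 2 = 107 remainder 1
107 ÷ 2 = 53 remainder 1
53 ÷ 2 = 26 remainder 1
26 ÷ 2 = 13 remainder 0
13 ÷ 2 = 6 remainder 1
6 ÷ 2 = 3 remainder 0
3 ÷ 2 = 1 remainder 1
1 ÷ 2 = 0 remainder 1
Reading remainders bottom-up:
= 110101110001001


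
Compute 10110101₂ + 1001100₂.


Align and add column by column (LSB to MSB, carry propagating):
  010110101
+ 001001100
  ---------
  col 0: 1 + 0 + 0 (carry in) = 1 → bit 1, carry out 0
  col 1: 0 + 0 + 0 (carry in) = 0 → bit 0, carry out 0
  col 2: 1 + 1 + 0 (carry in) = 2 → bit 0, carry out 1
  col 3: 0 + 1 + 1 (carry in) = 2 → bit 0, carry out 1
  col 4: 1 + 0 + 1 (carry in) = 2 → bit 0, carry out 1
  col 5: 1 + 0 + 1 (carry in) = 2 → bit 0, carry out 1
  col 6: 0 + 1 + 1 (carry in) = 2 → bit 0, carry out 1
  col 7: 1 + 0 + 1 (carry in) = 2 → bit 0, carry out 1
  col 8: 0 + 0 + 1 (carry in) = 1 → bit 1, carry out 0
Reading bits MSB→LSB: 100000001
Strip leading zeros: 100000001
= 100000001


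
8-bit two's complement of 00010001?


Original: 00010001
Step 1 - Invert all bits: 11101110
Step 2 - Add 1: 11101110 + 1
= 11101111 (represents -17)


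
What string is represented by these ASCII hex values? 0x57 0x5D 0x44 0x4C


Codes (hex): 0x57 0x5D 0x44 0x4C
Per-code ASCII lookup:
  0x57 = 87  (range 65-90: uppercase, 87 - 65 = 22) → 'W'
  0x5D = 93  (special character) → ']'
  0x44 = 68  (range 65-90: uppercase, 68 - 65 = 3) → 'D'
  0x4C = 76  (range 65-90: uppercase, 76 - 65 = 11) → 'L'
= 'W]DL'


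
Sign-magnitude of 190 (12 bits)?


Sign bit: 0 (positive)
Magnitude: 190 = 00010111110
= 000010111110


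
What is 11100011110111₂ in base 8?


Group into 3-bit groups: 011100011110111
  011 = 3
  100 = 4
  011 = 3
  110 = 6
  111 = 7
= 0o34367


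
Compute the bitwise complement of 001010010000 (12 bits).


Original: 001010010000
Invert all bits:
  bit 0: 0 → 1
  bit 1: 0 → 1
  bit 2: 1 → 0
  bit 3: 0 → 1
  bit 4: 1 → 0
  bit 5: 0 → 1
  bit 6: 0 → 1
  bit 7: 1 → 0
  bit 8: 0 → 1
  bit 9: 0 → 1
  bit 10: 0 → 1
  bit 11: 0 → 1
= 110101101111


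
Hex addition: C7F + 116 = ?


Align and add column by column (LSB to MSB, each column mod 16 with carry):
  0C7F
+ 0116
  ----
  col 0: F(15) + 6(6) + 0 (carry in) = 21 → 5(5), carry out 1
  col 1: 7(7) + 1(1) + 1 (carry in) = 9 → 9(9), carry out 0
  col 2: C(12) + 1(1) + 0 (carry in) = 13 → D(13), carry out 0
  col 3: 0(0) + 0(0) + 0 (carry in) = 0 → 0(0), carry out 0
Reading digits MSB→LSB: 0D95
Strip leading zeros: D95
= 0xD95


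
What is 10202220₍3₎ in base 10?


Positional values (base 3):
  0 × 3^0 = 0 × 1 = 0
  2 × 3^1 = 2 × 3 = 6
  2 × 3^2 = 2 × 9 = 18
  2 × 3^3 = 2 × 27 = 54
  0 × 3^4 = 0 × 81 = 0
  2 × 3^5 = 2 × 243 = 486
  0 × 3^6 = 0 × 729 = 0
  1 × 3^7 = 1 × 2187 = 2187
Sum = 0 + 6 + 18 + 54 + 0 + 486 + 0 + 2187
= 2751


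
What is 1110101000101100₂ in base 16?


Group into 4-bit nibbles: 1110101000101100
  1110 = E
  1010 = A
  0010 = 2
  1100 = C
= 0xEA2C


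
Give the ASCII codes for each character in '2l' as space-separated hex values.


String: '2l'  (2 characters)
Per-character ASCII lookup:
  '2': digits start at 48: '2' = 48 + 2 = 50 → 0x32
  'l': lowercase starts at 97: 'l' = 97 + 11 = 108 → 0x6C
= 0x32 0x6C


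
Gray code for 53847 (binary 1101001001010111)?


Binary: 1101001001010111
Gray code: G = B XOR (B >> 1)
B >> 1 = 0110100100101011
1101001001010111 XOR 0110100100101011:
  1 XOR 0 = 1
  1 XOR 1 = 0
  0 XOR 1 = 1
  1 XOR 0 = 1
  0 XOR 1 = 1
  0 XOR 0 = 0
  1 XOR 0 = 1
  0 XOR 1 = 1
  0 XOR 0 = 0
  1 XOR 0 = 1
  0 XOR 1 = 1
  1 XOR 0 = 1
  0 XOR 1 = 1
  1 XOR 0 = 1
  1 XOR 1 = 0
  1 XOR 1 = 0
= 1011101101111100


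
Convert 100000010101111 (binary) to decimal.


Positional values:
Bit 0: 1 × 2^0 = 1
Bit 1: 1 × 2^1 = 2
Bit 2: 1 × 2^2 = 4
Bit 3: 1 × 2^3 = 8
Bit 5: 1 × 2^5 = 32
Bit 7: 1 × 2^7 = 128
Bit 14: 1 × 2^14 = 16384
Sum = 1 + 2 + 4 + 8 + 32 + 128 + 16384
= 16559


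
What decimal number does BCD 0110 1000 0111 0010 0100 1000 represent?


Each 4-bit group → digit:
  0110 → 6
  1000 → 8
  0111 → 7
  0010 → 2
  0100 → 4
  1000 → 8
= 687248


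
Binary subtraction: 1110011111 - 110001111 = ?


Align and subtract column by column (LSB to MSB, borrowing when needed):
  1110011111
- 0110001111
  ----------
  col 0: (1 - 0 borrow-in) - 1 → 1 - 1 = 0, borrow out 0
  col 1: (1 - 0 borrow-in) - 1 → 1 - 1 = 0, borrow out 0
  col 2: (1 - 0 borrow-in) - 1 → 1 - 1 = 0, borrow out 0
  col 3: (1 - 0 borrow-in) - 1 → 1 - 1 = 0, borrow out 0
  col 4: (1 - 0 borrow-in) - 0 → 1 - 0 = 1, borrow out 0
  col 5: (0 - 0 borrow-in) - 0 → 0 - 0 = 0, borrow out 0
  col 6: (0 - 0 borrow-in) - 0 → 0 - 0 = 0, borrow out 0
  col 7: (1 - 0 borrow-in) - 1 → 1 - 1 = 0, borrow out 0
  col 8: (1 - 0 borrow-in) - 1 → 1 - 1 = 0, borrow out 0
  col 9: (1 - 0 borrow-in) - 0 → 1 - 0 = 1, borrow out 0
Reading bits MSB→LSB: 1000010000
Strip leading zeros: 1000010000
= 1000010000


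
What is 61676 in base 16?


Divide by 16 repeatedly:
61676 ÷ 16 = 3854 remainder 12 (C)
3854 ÷ 16 = 240 remainder 14 (E)
240 ÷ 16 = 15 remainder 0 (0)
15 ÷ 16 = 0 remainder 15 (F)
Reading remainders bottom-up:
= 0xF0EC


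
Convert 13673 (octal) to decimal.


Positional values:
Position 0: 3 × 8^0 = 3
Position 1: 7 × 8^1 = 56
Position 2: 6 × 8^2 = 384
Position 3: 3 × 8^3 = 1536
Position 4: 1 × 8^4 = 4096
Sum = 3 + 56 + 384 + 1536 + 4096
= 6075


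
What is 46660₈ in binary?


Each octal digit → 3 binary bits:
  4 = 100
  6 = 110
  6 = 110
  6 = 110
  0 = 000
Concatenate: 100 110 110 110 000
= 100110110110000


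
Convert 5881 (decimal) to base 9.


Divide by 9 repeatedly:
5881 ÷ 9 = 653 remainder 4
653 ÷ 9 = 72 remainder 5
72 ÷ 9 = 8 remainder 0
8 ÷ 9 = 0 remainder 8
Reading remainders bottom-up:
= 8054


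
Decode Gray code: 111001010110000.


Gray code: 111001010110000
MSB stays the same: 1
Each subsequent bit = prev_binary XOR current_gray:
  B[1] = 1 XOR 1 = 0
  B[2] = 0 XOR 1 = 1
  B[3] = 1 XOR 0 = 1
  B[4] = 1 XOR 0 = 1
  B[5] = 1 XOR 1 = 0
  B[6] = 0 XOR 0 = 0
  B[7] = 0 XOR 1 = 1
  B[8] = 1 XOR 0 = 1
  B[9] = 1 XOR 1 = 0
  B[10] = 0 XOR 1 = 1
  B[11] = 1 XOR 0 = 1
  B[12] = 1 XOR 0 = 1
  B[13] = 1 XOR 0 = 1
  B[14] = 1 XOR 0 = 1
= 101110011011111 (23775 decimal)


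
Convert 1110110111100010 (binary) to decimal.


Positional values:
Bit 1: 1 × 2^1 = 2
Bit 5: 1 × 2^5 = 32
Bit 6: 1 × 2^6 = 64
Bit 7: 1 × 2^7 = 128
Bit 8: 1 × 2^8 = 256
Bit 10: 1 × 2^10 = 1024
Bit 11: 1 × 2^11 = 2048
Bit 13: 1 × 2^13 = 8192
Bit 14: 1 × 2^14 = 16384
Bit 15: 1 × 2^15 = 32768
Sum = 2 + 32 + 64 + 128 + 256 + 1024 + 2048 + 8192 + 16384 + 32768
= 60898


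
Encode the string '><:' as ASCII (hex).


String: '><:'  (3 characters)
Per-character ASCII lookup:
  '>': special character: '>' = 62 → 0x3E
  '<': special character: '<' = 60 → 0x3C
  ':': special character: ':' = 58 → 0x3A
= 0x3E 0x3C 0x3A


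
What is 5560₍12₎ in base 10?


Positional values (base 12):
  0 × 12^0 = 0 × 1 = 0
  6 × 12^1 = 6 × 12 = 72
  5 × 12^2 = 5 × 144 = 720
  5 × 12^3 = 5 × 1728 = 8640
Sum = 0 + 72 + 720 + 8640
= 9432


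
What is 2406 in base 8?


Divide by 8 repeatedly:
2406 ÷ 8 = 300 remainder 6
300 ÷ 8 = 37 remainder 4
37 ÷ 8 = 4 remainder 5
4 ÷ 8 = 0 remainder 4
Reading remainders bottom-up:
= 0o4546


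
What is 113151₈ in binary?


Each octal digit → 3 binary bits:
  1 = 001
  1 = 001
  3 = 011
  1 = 001
  5 = 101
  1 = 001
Concatenate: 001 001 011 001 101 001
= 001001011001101001


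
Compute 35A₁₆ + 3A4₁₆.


Align and add column by column (LSB to MSB, each column mod 16 with carry):
  035A
+ 03A4
  ----
  col 0: A(10) + 4(4) + 0 (carry in) = 14 → E(14), carry out 0
  col 1: 5(5) + A(10) + 0 (carry in) = 15 → F(15), carry out 0
  col 2: 3(3) + 3(3) + 0 (carry in) = 6 → 6(6), carry out 0
  col 3: 0(0) + 0(0) + 0 (carry in) = 0 → 0(0), carry out 0
Reading digits MSB→LSB: 06FE
Strip leading zeros: 6FE
= 0x6FE


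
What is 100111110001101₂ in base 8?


Group into 3-bit groups: 100111110001101
  100 = 4
  111 = 7
  110 = 6
  001 = 1
  101 = 5
= 0o47615


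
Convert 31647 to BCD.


Each digit → 4-bit binary:
  3 → 0011
  1 → 0001
  6 → 0110
  4 → 0100
  7 → 0111
= 0011 0001 0110 0100 0111


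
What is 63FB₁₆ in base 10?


Positional values:
Position 0: B × 16^0 = 11 × 1 = 11
Position 1: F × 16^1 = 15 × 16 = 240
Position 2: 3 × 16^2 = 3 × 256 = 768
Position 3: 6 × 16^3 = 6 × 4096 = 24576
Sum = 11 + 240 + 768 + 24576
= 25595


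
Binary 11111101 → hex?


Group into 4-bit nibbles: 11111101
  1111 = F
  1101 = D
= 0xFD


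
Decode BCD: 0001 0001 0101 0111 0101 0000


Each 4-bit group → digit:
  0001 → 1
  0001 → 1
  0101 → 5
  0111 → 7
  0101 → 5
  0000 → 0
= 115750


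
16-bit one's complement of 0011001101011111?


Original: 0011001101011111
Invert all bits:
  bit 0: 0 → 1
  bit 1: 0 → 1
  bit 2: 1 → 0
  bit 3: 1 → 0
  bit 4: 0 → 1
  bit 5: 0 → 1
  bit 6: 1 → 0
  bit 7: 1 → 0
  bit 8: 0 → 1
  bit 9: 1 → 0
  bit 10: 0 → 1
  bit 11: 1 → 0
  bit 12: 1 → 0
  bit 13: 1 → 0
  bit 14: 1 → 0
  bit 15: 1 → 0
= 1100110010100000


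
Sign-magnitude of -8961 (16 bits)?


Sign bit: 1 (negative)
Magnitude: 8961 = 010001100000001
= 1010001100000001


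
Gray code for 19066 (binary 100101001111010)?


Binary: 100101001111010
Gray code: G = B XOR (B >> 1)
B >> 1 = 010010100111101
100101001111010 XOR 010010100111101:
  1 XOR 0 = 1
  0 XOR 1 = 1
  0 XOR 0 = 0
  1 XOR 0 = 1
  0 XOR 1 = 1
  1 XOR 0 = 1
  0 XOR 1 = 1
  0 XOR 0 = 0
  1 XOR 0 = 1
  1 XOR 1 = 0
  1 XOR 1 = 0
  1 XOR 1 = 0
  0 XOR 1 = 1
  1 XOR 0 = 1
  0 XOR 1 = 1
= 110111101000111


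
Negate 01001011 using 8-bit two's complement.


Original: 01001011
Step 1 - Invert all bits: 10110100
Step 2 - Add 1: 10110100 + 1
= 10110101 (represents -75)


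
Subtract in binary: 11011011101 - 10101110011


Align and subtract column by column (LSB to MSB, borrowing when needed):
  11011011101
- 10101110011
  -----------
  col 0: (1 - 0 borrow-in) - 1 → 1 - 1 = 0, borrow out 0
  col 1: (0 - 0 borrow-in) - 1 → borrow from next column: (0+2) - 1 = 1, borrow out 1
  col 2: (1 - 1 borrow-in) - 0 → 0 - 0 = 0, borrow out 0
  col 3: (1 - 0 borrow-in) - 0 → 1 - 0 = 1, borrow out 0
  col 4: (1 - 0 borrow-in) - 1 → 1 - 1 = 0, borrow out 0
  col 5: (0 - 0 borrow-in) - 1 → borrow from next column: (0+2) - 1 = 1, borrow out 1
  col 6: (1 - 1 borrow-in) - 1 → borrow from next column: (0+2) - 1 = 1, borrow out 1
  col 7: (1 - 1 borrow-in) - 0 → 0 - 0 = 0, borrow out 0
  col 8: (0 - 0 borrow-in) - 1 → borrow from next column: (0+2) - 1 = 1, borrow out 1
  col 9: (1 - 1 borrow-in) - 0 → 0 - 0 = 0, borrow out 0
  col 10: (1 - 0 borrow-in) - 1 → 1 - 1 = 0, borrow out 0
Reading bits MSB→LSB: 00101101010
Strip leading zeros: 101101010
= 101101010


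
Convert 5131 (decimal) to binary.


Divide by 2 repeatedly:
5131 ÷ 2 = 2565 remainder 1
2565 ÷ 2 = 1282 remainder 1
1282 ÷ 2 = 641 remainder 0
641 ÷ 2 = 320 remainder 1
320 ÷ 2 = 160 remainder 0
160 ÷ 2 = 80 remainder 0
80 ÷ 2 = 40 remainder 0
40 ÷ 2 = 20 remainder 0
20 ÷ 2 = 10 remainder 0
10 ÷ 2 = 5 remainder 0
5 ÷ 2 = 2 remainder 1
2 ÷ 2 = 1 remainder 0
1 ÷ 2 = 0 remainder 1
Reading remainders bottom-up:
= 1010000001011


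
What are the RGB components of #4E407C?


Hex: #4E407C
R = 4E₁₆ = 78
G = 40₁₆ = 64
B = 7C₁₆ = 124
= RGB(78, 64, 124)


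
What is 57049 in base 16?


Divide by 16 repeatedly:
57049 ÷ 16 = 3565 remainder 9 (9)
3565 ÷ 16 = 222 remainder 13 (D)
222 ÷ 16 = 13 remainder 14 (E)
13 ÷ 16 = 0 remainder 13 (D)
Reading remainders bottom-up:
= 0xDED9


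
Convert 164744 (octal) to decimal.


Positional values:
Position 0: 4 × 8^0 = 4
Position 1: 4 × 8^1 = 32
Position 2: 7 × 8^2 = 448
Position 3: 4 × 8^3 = 2048
Position 4: 6 × 8^4 = 24576
Position 5: 1 × 8^5 = 32768
Sum = 4 + 32 + 448 + 2048 + 24576 + 32768
= 59876


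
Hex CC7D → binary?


Each hex digit → 4 binary bits:
  C = 1100
  C = 1100
  7 = 0111
  D = 1101
Concatenate: 1100 1100 0111 1101
= 1100110001111101


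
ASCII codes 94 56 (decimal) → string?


Codes (decimal): 94 56
Per-code ASCII lookup:
  94  (special character) → '^'
  56  (range 48-57: digits, 56 - 48 = 8) → '8'
= '^8'


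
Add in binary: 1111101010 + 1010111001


Align and add column by column (LSB to MSB, carry propagating):
  01111101010
+ 01010111001
  -----------
  col 0: 0 + 1 + 0 (carry in) = 1 → bit 1, carry out 0
  col 1: 1 + 0 + 0 (carry in) = 1 → bit 1, carry out 0
  col 2: 0 + 0 + 0 (carry in) = 0 → bit 0, carry out 0
  col 3: 1 + 1 + 0 (carry in) = 2 → bit 0, carry out 1
  col 4: 0 + 1 + 1 (carry in) = 2 → bit 0, carry out 1
  col 5: 1 + 1 + 1 (carry in) = 3 → bit 1, carry out 1
  col 6: 1 + 0 + 1 (carry in) = 2 → bit 0, carry out 1
  col 7: 1 + 1 + 1 (carry in) = 3 → bit 1, carry out 1
  col 8: 1 + 0 + 1 (carry in) = 2 → bit 0, carry out 1
  col 9: 1 + 1 + 1 (carry in) = 3 → bit 1, carry out 1
  col 10: 0 + 0 + 1 (carry in) = 1 → bit 1, carry out 0
Reading bits MSB→LSB: 11010100011
Strip leading zeros: 11010100011
= 11010100011


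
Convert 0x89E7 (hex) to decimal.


Positional values:
Position 0: 7 × 16^0 = 7 × 1 = 7
Position 1: E × 16^1 = 14 × 16 = 224
Position 2: 9 × 16^2 = 9 × 256 = 2304
Position 3: 8 × 16^3 = 8 × 4096 = 32768
Sum = 7 + 224 + 2304 + 32768
= 35303


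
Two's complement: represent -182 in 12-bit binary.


Original: 000010110110
Step 1 - Invert all bits: 111101001001
Step 2 - Add 1: 111101001001 + 1
= 111101001010 (represents -182)


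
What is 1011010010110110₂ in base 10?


Positional values:
Bit 1: 1 × 2^1 = 2
Bit 2: 1 × 2^2 = 4
Bit 4: 1 × 2^4 = 16
Bit 5: 1 × 2^5 = 32
Bit 7: 1 × 2^7 = 128
Bit 10: 1 × 2^10 = 1024
Bit 12: 1 × 2^12 = 4096
Bit 13: 1 × 2^13 = 8192
Bit 15: 1 × 2^15 = 32768
Sum = 2 + 4 + 16 + 32 + 128 + 1024 + 4096 + 8192 + 32768
= 46262


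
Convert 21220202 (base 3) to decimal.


Positional values (base 3):
  2 × 3^0 = 2 × 1 = 2
  0 × 3^1 = 0 × 3 = 0
  2 × 3^2 = 2 × 9 = 18
  0 × 3^3 = 0 × 27 = 0
  2 × 3^4 = 2 × 81 = 162
  2 × 3^5 = 2 × 243 = 486
  1 × 3^6 = 1 × 729 = 729
  2 × 3^7 = 2 × 2187 = 4374
Sum = 2 + 0 + 18 + 0 + 162 + 486 + 729 + 4374
= 5771


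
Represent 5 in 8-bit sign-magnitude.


Sign bit: 0 (positive)
Magnitude: 5 = 0000101
= 00000101


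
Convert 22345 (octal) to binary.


Each octal digit → 3 binary bits:
  2 = 010
  2 = 010
  3 = 011
  4 = 100
  5 = 101
Concatenate: 010 010 011 100 101
= 010010011100101


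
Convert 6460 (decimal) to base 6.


Divide by 6 repeatedly:
6460 ÷ 6 = 1076 remainder 4
1076 ÷ 6 = 179 remainder 2
179 ÷ 6 = 29 remainder 5
29 ÷ 6 = 4 remainder 5
4 ÷ 6 = 0 remainder 4
Reading remainders bottom-up:
= 45524


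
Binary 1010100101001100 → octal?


Group into 3-bit groups: 001010100101001100
  001 = 1
  010 = 2
  100 = 4
  101 = 5
  001 = 1
  100 = 4
= 0o124514


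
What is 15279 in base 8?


Divide by 8 repeatedly:
15279 ÷ 8 = 1909 remainder 7
1909 ÷ 8 = 238 remainder 5
238 ÷ 8 = 29 remainder 6
29 ÷ 8 = 3 remainder 5
3 ÷ 8 = 0 remainder 3
Reading remainders bottom-up:
= 0o35657


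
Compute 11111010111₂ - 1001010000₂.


Align and subtract column by column (LSB to MSB, borrowing when needed):
  11111010111
- 01001010000
  -----------
  col 0: (1 - 0 borrow-in) - 0 → 1 - 0 = 1, borrow out 0
  col 1: (1 - 0 borrow-in) - 0 → 1 - 0 = 1, borrow out 0
  col 2: (1 - 0 borrow-in) - 0 → 1 - 0 = 1, borrow out 0
  col 3: (0 - 0 borrow-in) - 0 → 0 - 0 = 0, borrow out 0
  col 4: (1 - 0 borrow-in) - 1 → 1 - 1 = 0, borrow out 0
  col 5: (0 - 0 borrow-in) - 0 → 0 - 0 = 0, borrow out 0
  col 6: (1 - 0 borrow-in) - 1 → 1 - 1 = 0, borrow out 0
  col 7: (1 - 0 borrow-in) - 0 → 1 - 0 = 1, borrow out 0
  col 8: (1 - 0 borrow-in) - 0 → 1 - 0 = 1, borrow out 0
  col 9: (1 - 0 borrow-in) - 1 → 1 - 1 = 0, borrow out 0
  col 10: (1 - 0 borrow-in) - 0 → 1 - 0 = 1, borrow out 0
Reading bits MSB→LSB: 10110000111
Strip leading zeros: 10110000111
= 10110000111


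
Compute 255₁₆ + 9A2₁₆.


Align and add column by column (LSB to MSB, each column mod 16 with carry):
  0255
+ 09A2
  ----
  col 0: 5(5) + 2(2) + 0 (carry in) = 7 → 7(7), carry out 0
  col 1: 5(5) + A(10) + 0 (carry in) = 15 → F(15), carry out 0
  col 2: 2(2) + 9(9) + 0 (carry in) = 11 → B(11), carry out 0
  col 3: 0(0) + 0(0) + 0 (carry in) = 0 → 0(0), carry out 0
Reading digits MSB→LSB: 0BF7
Strip leading zeros: BF7
= 0xBF7


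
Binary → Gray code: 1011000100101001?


Binary: 1011000100101001
Gray code: G = B XOR (B >> 1)
B >> 1 = 0101100010010100
1011000100101001 XOR 0101100010010100:
  1 XOR 0 = 1
  0 XOR 1 = 1
  1 XOR 0 = 1
  1 XOR 1 = 0
  0 XOR 1 = 1
  0 XOR 0 = 0
  0 XOR 0 = 0
  1 XOR 0 = 1
  0 XOR 1 = 1
  0 XOR 0 = 0
  1 XOR 0 = 1
  0 XOR 1 = 1
  1 XOR 0 = 1
  0 XOR 1 = 1
  0 XOR 0 = 0
  1 XOR 0 = 1
= 1110100110111101


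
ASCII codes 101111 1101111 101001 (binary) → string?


Codes (binary): 101111 1101111 101001
Per-code ASCII lookup:
  101111 = 47  (special character) → '/'
  1101111 = 111  (range 97-122: lowercase, 111 - 97 = 14) → 'o'
  101001 = 41  (special character) → ')'
= '/o)'


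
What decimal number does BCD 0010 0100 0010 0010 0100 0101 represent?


Each 4-bit group → digit:
  0010 → 2
  0100 → 4
  0010 → 2
  0010 → 2
  0100 → 4
  0101 → 5
= 242245


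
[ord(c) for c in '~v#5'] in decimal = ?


String: '~v#5'  (4 characters)
Per-character ASCII lookup:
  '~': special character: '~' = 126
  'v': lowercase starts at 97: 'v' = 97 + 21 = 118
  '#': special character: '#' = 35
  '5': digits start at 48: '5' = 48 + 5 = 53
= 126 118 35 53


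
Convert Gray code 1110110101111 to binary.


Gray code: 1110110101111
MSB stays the same: 1
Each subsequent bit = prev_binary XOR current_gray:
  B[1] = 1 XOR 1 = 0
  B[2] = 0 XOR 1 = 1
  B[3] = 1 XOR 0 = 1
  B[4] = 1 XOR 1 = 0
  B[5] = 0 XOR 1 = 1
  B[6] = 1 XOR 0 = 1
  B[7] = 1 XOR 1 = 0
  B[8] = 0 XOR 0 = 0
  B[9] = 0 XOR 1 = 1
  B[10] = 1 XOR 1 = 0
  B[11] = 0 XOR 1 = 1
  B[12] = 1 XOR 1 = 0
= 1011011001010 (5834 decimal)


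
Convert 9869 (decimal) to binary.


Divide by 2 repeatedly:
9869 ÷ 2 = 4934 remainder 1
4934 ÷ 2 = 2467 remainder 0
2467 ÷ 2 = 1233 remainder 1
1233 ÷ 2 = 616 remainder 1
616 ÷ 2 = 308 remainder 0
308 ÷ 2 = 154 remainder 0
154 ÷ 2 = 77 remainder 0
77 ÷ 2 = 38 remainder 1
38 ÷ 2 = 19 remainder 0
19 ÷ 2 = 9 remainder 1
9 ÷ 2 = 4 remainder 1
4 ÷ 2 = 2 remainder 0
2 ÷ 2 = 1 remainder 0
1 ÷ 2 = 0 remainder 1
Reading remainders bottom-up:
= 10011010001101


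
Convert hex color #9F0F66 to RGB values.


Hex: #9F0F66
R = 9F₁₆ = 159
G = 0F₁₆ = 15
B = 66₁₆ = 102
= RGB(159, 15, 102)


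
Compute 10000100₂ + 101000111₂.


Align and add column by column (LSB to MSB, carry propagating):
  0010000100
+ 0101000111
  ----------
  col 0: 0 + 1 + 0 (carry in) = 1 → bit 1, carry out 0
  col 1: 0 + 1 + 0 (carry in) = 1 → bit 1, carry out 0
  col 2: 1 + 1 + 0 (carry in) = 2 → bit 0, carry out 1
  col 3: 0 + 0 + 1 (carry in) = 1 → bit 1, carry out 0
  col 4: 0 + 0 + 0 (carry in) = 0 → bit 0, carry out 0
  col 5: 0 + 0 + 0 (carry in) = 0 → bit 0, carry out 0
  col 6: 0 + 1 + 0 (carry in) = 1 → bit 1, carry out 0
  col 7: 1 + 0 + 0 (carry in) = 1 → bit 1, carry out 0
  col 8: 0 + 1 + 0 (carry in) = 1 → bit 1, carry out 0
  col 9: 0 + 0 + 0 (carry in) = 0 → bit 0, carry out 0
Reading bits MSB→LSB: 0111001011
Strip leading zeros: 111001011
= 111001011


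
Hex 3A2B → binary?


Each hex digit → 4 binary bits:
  3 = 0011
  A = 1010
  2 = 0010
  B = 1011
Concatenate: 0011 1010 0010 1011
= 0011101000101011


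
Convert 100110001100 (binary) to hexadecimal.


Group into 4-bit nibbles: 100110001100
  1001 = 9
  1000 = 8
  1100 = C
= 0x98C


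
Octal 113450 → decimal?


Positional values:
Position 0: 0 × 8^0 = 0
Position 1: 5 × 8^1 = 40
Position 2: 4 × 8^2 = 256
Position 3: 3 × 8^3 = 1536
Position 4: 1 × 8^4 = 4096
Position 5: 1 × 8^5 = 32768
Sum = 0 + 40 + 256 + 1536 + 4096 + 32768
= 38696


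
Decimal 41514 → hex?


Divide by 16 repeatedly:
41514 ÷ 16 = 2594 remainder 10 (A)
2594 ÷ 16 = 162 remainder 2 (2)
162 ÷ 16 = 10 remainder 2 (2)
10 ÷ 16 = 0 remainder 10 (A)
Reading remainders bottom-up:
= 0xA22A


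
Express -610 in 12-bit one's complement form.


Original: 001001100010
Invert all bits:
  bit 0: 0 → 1
  bit 1: 0 → 1
  bit 2: 1 → 0
  bit 3: 0 → 1
  bit 4: 0 → 1
  bit 5: 1 → 0
  bit 6: 1 → 0
  bit 7: 0 → 1
  bit 8: 0 → 1
  bit 9: 0 → 1
  bit 10: 1 → 0
  bit 11: 0 → 1
= 110110011101


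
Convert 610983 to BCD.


Each digit → 4-bit binary:
  6 → 0110
  1 → 0001
  0 → 0000
  9 → 1001
  8 → 1000
  3 → 0011
= 0110 0001 0000 1001 1000 0011


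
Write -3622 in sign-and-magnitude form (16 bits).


Sign bit: 1 (negative)
Magnitude: 3622 = 000111000100110
= 1000111000100110


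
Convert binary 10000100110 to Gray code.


Binary: 10000100110
Gray code: G = B XOR (B >> 1)
B >> 1 = 01000010011
10000100110 XOR 01000010011:
  1 XOR 0 = 1
  0 XOR 1 = 1
  0 XOR 0 = 0
  0 XOR 0 = 0
  0 XOR 0 = 0
  1 XOR 0 = 1
  0 XOR 1 = 1
  0 XOR 0 = 0
  1 XOR 0 = 1
  1 XOR 1 = 0
  0 XOR 1 = 1
= 11000110101


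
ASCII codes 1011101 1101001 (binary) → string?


Codes (binary): 1011101 1101001
Per-code ASCII lookup:
  1011101 = 93  (special character) → ']'
  1101001 = 105  (range 97-122: lowercase, 105 - 97 = 8) → 'i'
= ']i'


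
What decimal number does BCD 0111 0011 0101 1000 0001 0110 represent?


Each 4-bit group → digit:
  0111 → 7
  0011 → 3
  0101 → 5
  1000 → 8
  0001 → 1
  0110 → 6
= 735816


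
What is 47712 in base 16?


Divide by 16 repeatedly:
47712 ÷ 16 = 2982 remainder 0 (0)
2982 ÷ 16 = 186 remainder 6 (6)
186 ÷ 16 = 11 remainder 10 (A)
11 ÷ 16 = 0 remainder 11 (B)
Reading remainders bottom-up:
= 0xBA60


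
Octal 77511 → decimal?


Positional values:
Position 0: 1 × 8^0 = 1
Position 1: 1 × 8^1 = 8
Position 2: 5 × 8^2 = 320
Position 3: 7 × 8^3 = 3584
Position 4: 7 × 8^4 = 28672
Sum = 1 + 8 + 320 + 3584 + 28672
= 32585


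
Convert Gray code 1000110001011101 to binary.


Gray code: 1000110001011101
MSB stays the same: 1
Each subsequent bit = prev_binary XOR current_gray:
  B[1] = 1 XOR 0 = 1
  B[2] = 1 XOR 0 = 1
  B[3] = 1 XOR 0 = 1
  B[4] = 1 XOR 1 = 0
  B[5] = 0 XOR 1 = 1
  B[6] = 1 XOR 0 = 1
  B[7] = 1 XOR 0 = 1
  B[8] = 1 XOR 0 = 1
  B[9] = 1 XOR 1 = 0
  B[10] = 0 XOR 0 = 0
  B[11] = 0 XOR 1 = 1
  B[12] = 1 XOR 1 = 0
  B[13] = 0 XOR 1 = 1
  B[14] = 1 XOR 0 = 1
  B[15] = 1 XOR 1 = 0
= 1111011110010110 (63382 decimal)


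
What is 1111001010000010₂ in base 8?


Group into 3-bit groups: 001111001010000010
  001 = 1
  111 = 7
  001 = 1
  010 = 2
  000 = 0
  010 = 2
= 0o171202


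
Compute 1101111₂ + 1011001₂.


Align and add column by column (LSB to MSB, carry propagating):
  01101111
+ 01011001
  --------
  col 0: 1 + 1 + 0 (carry in) = 2 → bit 0, carry out 1
  col 1: 1 + 0 + 1 (carry in) = 2 → bit 0, carry out 1
  col 2: 1 + 0 + 1 (carry in) = 2 → bit 0, carry out 1
  col 3: 1 + 1 + 1 (carry in) = 3 → bit 1, carry out 1
  col 4: 0 + 1 + 1 (carry in) = 2 → bit 0, carry out 1
  col 5: 1 + 0 + 1 (carry in) = 2 → bit 0, carry out 1
  col 6: 1 + 1 + 1 (carry in) = 3 → bit 1, carry out 1
  col 7: 0 + 0 + 1 (carry in) = 1 → bit 1, carry out 0
Reading bits MSB→LSB: 11001000
Strip leading zeros: 11001000
= 11001000


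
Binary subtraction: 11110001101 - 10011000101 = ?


Align and subtract column by column (LSB to MSB, borrowing when needed):
  11110001101
- 10011000101
  -----------
  col 0: (1 - 0 borrow-in) - 1 → 1 - 1 = 0, borrow out 0
  col 1: (0 - 0 borrow-in) - 0 → 0 - 0 = 0, borrow out 0
  col 2: (1 - 0 borrow-in) - 1 → 1 - 1 = 0, borrow out 0
  col 3: (1 - 0 borrow-in) - 0 → 1 - 0 = 1, borrow out 0
  col 4: (0 - 0 borrow-in) - 0 → 0 - 0 = 0, borrow out 0
  col 5: (0 - 0 borrow-in) - 0 → 0 - 0 = 0, borrow out 0
  col 6: (0 - 0 borrow-in) - 1 → borrow from next column: (0+2) - 1 = 1, borrow out 1
  col 7: (1 - 1 borrow-in) - 1 → borrow from next column: (0+2) - 1 = 1, borrow out 1
  col 8: (1 - 1 borrow-in) - 0 → 0 - 0 = 0, borrow out 0
  col 9: (1 - 0 borrow-in) - 0 → 1 - 0 = 1, borrow out 0
  col 10: (1 - 0 borrow-in) - 1 → 1 - 1 = 0, borrow out 0
Reading bits MSB→LSB: 01011001000
Strip leading zeros: 1011001000
= 1011001000


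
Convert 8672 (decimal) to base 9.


Divide by 9 repeatedly:
8672 ÷ 9 = 963 remainder 5
963 ÷ 9 = 107 remainder 0
107 ÷ 9 = 11 remainder 8
11 ÷ 9 = 1 remainder 2
1 ÷ 9 = 0 remainder 1
Reading remainders bottom-up:
= 12805


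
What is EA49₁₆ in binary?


Each hex digit → 4 binary bits:
  E = 1110
  A = 1010
  4 = 0100
  9 = 1001
Concatenate: 1110 1010 0100 1001
= 1110101001001001


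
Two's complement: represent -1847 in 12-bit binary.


Original: 011100110111
Step 1 - Invert all bits: 100011001000
Step 2 - Add 1: 100011001000 + 1
= 100011001001 (represents -1847)


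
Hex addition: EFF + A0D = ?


Align and add column by column (LSB to MSB, each column mod 16 with carry):
  0EFF
+ 0A0D
  ----
  col 0: F(15) + D(13) + 0 (carry in) = 28 → C(12), carry out 1
  col 1: F(15) + 0(0) + 1 (carry in) = 16 → 0(0), carry out 1
  col 2: E(14) + A(10) + 1 (carry in) = 25 → 9(9), carry out 1
  col 3: 0(0) + 0(0) + 1 (carry in) = 1 → 1(1), carry out 0
Reading digits MSB→LSB: 190C
Strip leading zeros: 190C
= 0x190C


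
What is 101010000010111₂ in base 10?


Positional values:
Bit 0: 1 × 2^0 = 1
Bit 1: 1 × 2^1 = 2
Bit 2: 1 × 2^2 = 4
Bit 4: 1 × 2^4 = 16
Bit 10: 1 × 2^10 = 1024
Bit 12: 1 × 2^12 = 4096
Bit 14: 1 × 2^14 = 16384
Sum = 1 + 2 + 4 + 16 + 1024 + 4096 + 16384
= 21527


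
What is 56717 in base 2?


Divide by 2 repeatedly:
56717 ÷ 2 = 28358 remainder 1
28358 ÷ 2 = 14179 remainder 0
14179 ÷ 2 = 7089 remainder 1
7089 ÷ 2 = 3544 remainder 1
3544 ÷ 2 = 1772 remainder 0
1772 ÷ 2 = 886 remainder 0
886 ÷ 2 = 443 remainder 0
443 ÷ 2 = 221 remainder 1
221 ÷ 2 = 110 remainder 1
110 ÷ 2 = 55 remainder 0
55 ÷ 2 = 27 remainder 1
27 ÷ 2 = 13 remainder 1
13 ÷ 2 = 6 remainder 1
6 ÷ 2 = 3 remainder 0
3 ÷ 2 = 1 remainder 1
1 ÷ 2 = 0 remainder 1
Reading remainders bottom-up:
= 1101110110001101


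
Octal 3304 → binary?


Each octal digit → 3 binary bits:
  3 = 011
  3 = 011
  0 = 000
  4 = 100
Concatenate: 011 011 000 100
= 011011000100


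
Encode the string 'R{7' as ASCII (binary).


String: 'R{7'  (3 characters)
Per-character ASCII lookup:
  'R': uppercase starts at 65: 'R' = 65 + 17 = 82 → 1010010
  '{': special character: '{' = 123 → 1111011
  '7': digits start at 48: '7' = 48 + 7 = 55 → 110111
= 1010010 1111011 110111


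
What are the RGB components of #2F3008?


Hex: #2F3008
R = 2F₁₆ = 47
G = 30₁₆ = 48
B = 08₁₆ = 8
= RGB(47, 48, 8)


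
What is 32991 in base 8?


Divide by 8 repeatedly:
32991 ÷ 8 = 4123 remainder 7
4123 ÷ 8 = 515 remainder 3
515 ÷ 8 = 64 remainder 3
64 ÷ 8 = 8 remainder 0
8 ÷ 8 = 1 remainder 0
1 ÷ 8 = 0 remainder 1
Reading remainders bottom-up:
= 0o100337


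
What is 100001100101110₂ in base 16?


Group into 4-bit nibbles: 0100001100101110
  0100 = 4
  0011 = 3
  0010 = 2
  1110 = E
= 0x432E


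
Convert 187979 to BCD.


Each digit → 4-bit binary:
  1 → 0001
  8 → 1000
  7 → 0111
  9 → 1001
  7 → 0111
  9 → 1001
= 0001 1000 0111 1001 0111 1001


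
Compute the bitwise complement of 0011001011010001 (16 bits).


Original: 0011001011010001
Invert all bits:
  bit 0: 0 → 1
  bit 1: 0 → 1
  bit 2: 1 → 0
  bit 3: 1 → 0
  bit 4: 0 → 1
  bit 5: 0 → 1
  bit 6: 1 → 0
  bit 7: 0 → 1
  bit 8: 1 → 0
  bit 9: 1 → 0
  bit 10: 0 → 1
  bit 11: 1 → 0
  bit 12: 0 → 1
  bit 13: 0 → 1
  bit 14: 0 → 1
  bit 15: 1 → 0
= 1100110100101110


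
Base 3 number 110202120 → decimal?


Positional values (base 3):
  0 × 3^0 = 0 × 1 = 0
  2 × 3^1 = 2 × 3 = 6
  1 × 3^2 = 1 × 9 = 9
  2 × 3^3 = 2 × 27 = 54
  0 × 3^4 = 0 × 81 = 0
  2 × 3^5 = 2 × 243 = 486
  0 × 3^6 = 0 × 729 = 0
  1 × 3^7 = 1 × 2187 = 2187
  1 × 3^8 = 1 × 6561 = 6561
Sum = 0 + 6 + 9 + 54 + 0 + 486 + 0 + 2187 + 6561
= 9303


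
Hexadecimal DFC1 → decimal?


Positional values:
Position 0: 1 × 16^0 = 1 × 1 = 1
Position 1: C × 16^1 = 12 × 16 = 192
Position 2: F × 16^2 = 15 × 256 = 3840
Position 3: D × 16^3 = 13 × 4096 = 53248
Sum = 1 + 192 + 3840 + 53248
= 57281


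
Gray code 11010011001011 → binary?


Gray code: 11010011001011
MSB stays the same: 1
Each subsequent bit = prev_binary XOR current_gray:
  B[1] = 1 XOR 1 = 0
  B[2] = 0 XOR 0 = 0
  B[3] = 0 XOR 1 = 1
  B[4] = 1 XOR 0 = 1
  B[5] = 1 XOR 0 = 1
  B[6] = 1 XOR 1 = 0
  B[7] = 0 XOR 1 = 1
  B[8] = 1 XOR 0 = 1
  B[9] = 1 XOR 0 = 1
  B[10] = 1 XOR 1 = 0
  B[11] = 0 XOR 0 = 0
  B[12] = 0 XOR 1 = 1
  B[13] = 1 XOR 1 = 0
= 10011101110010 (10098 decimal)


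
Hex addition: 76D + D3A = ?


Align and add column by column (LSB to MSB, each column mod 16 with carry):
  076D
+ 0D3A
  ----
  col 0: D(13) + A(10) + 0 (carry in) = 23 → 7(7), carry out 1
  col 1: 6(6) + 3(3) + 1 (carry in) = 10 → A(10), carry out 0
  col 2: 7(7) + D(13) + 0 (carry in) = 20 → 4(4), carry out 1
  col 3: 0(0) + 0(0) + 1 (carry in) = 1 → 1(1), carry out 0
Reading digits MSB→LSB: 14A7
Strip leading zeros: 14A7
= 0x14A7


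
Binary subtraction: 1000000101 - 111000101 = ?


Align and subtract column by column (LSB to MSB, borrowing when needed):
  1000000101
- 0111000101
  ----------
  col 0: (1 - 0 borrow-in) - 1 → 1 - 1 = 0, borrow out 0
  col 1: (0 - 0 borrow-in) - 0 → 0 - 0 = 0, borrow out 0
  col 2: (1 - 0 borrow-in) - 1 → 1 - 1 = 0, borrow out 0
  col 3: (0 - 0 borrow-in) - 0 → 0 - 0 = 0, borrow out 0
  col 4: (0 - 0 borrow-in) - 0 → 0 - 0 = 0, borrow out 0
  col 5: (0 - 0 borrow-in) - 0 → 0 - 0 = 0, borrow out 0
  col 6: (0 - 0 borrow-in) - 1 → borrow from next column: (0+2) - 1 = 1, borrow out 1
  col 7: (0 - 1 borrow-in) - 1 → borrow from next column: (-1+2) - 1 = 0, borrow out 1
  col 8: (0 - 1 borrow-in) - 1 → borrow from next column: (-1+2) - 1 = 0, borrow out 1
  col 9: (1 - 1 borrow-in) - 0 → 0 - 0 = 0, borrow out 0
Reading bits MSB→LSB: 0001000000
Strip leading zeros: 1000000
= 1000000


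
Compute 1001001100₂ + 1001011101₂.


Align and add column by column (LSB to MSB, carry propagating):
  01001001100
+ 01001011101
  -----------
  col 0: 0 + 1 + 0 (carry in) = 1 → bit 1, carry out 0
  col 1: 0 + 0 + 0 (carry in) = 0 → bit 0, carry out 0
  col 2: 1 + 1 + 0 (carry in) = 2 → bit 0, carry out 1
  col 3: 1 + 1 + 1 (carry in) = 3 → bit 1, carry out 1
  col 4: 0 + 1 + 1 (carry in) = 2 → bit 0, carry out 1
  col 5: 0 + 0 + 1 (carry in) = 1 → bit 1, carry out 0
  col 6: 1 + 1 + 0 (carry in) = 2 → bit 0, carry out 1
  col 7: 0 + 0 + 1 (carry in) = 1 → bit 1, carry out 0
  col 8: 0 + 0 + 0 (carry in) = 0 → bit 0, carry out 0
  col 9: 1 + 1 + 0 (carry in) = 2 → bit 0, carry out 1
  col 10: 0 + 0 + 1 (carry in) = 1 → bit 1, carry out 0
Reading bits MSB→LSB: 10010101001
Strip leading zeros: 10010101001
= 10010101001


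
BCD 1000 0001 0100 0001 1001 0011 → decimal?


Each 4-bit group → digit:
  1000 → 8
  0001 → 1
  0100 → 4
  0001 → 1
  1001 → 9
  0011 → 3
= 814193


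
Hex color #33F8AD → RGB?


Hex: #33F8AD
R = 33₁₆ = 51
G = F8₁₆ = 248
B = AD₁₆ = 173
= RGB(51, 248, 173)


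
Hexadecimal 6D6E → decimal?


Positional values:
Position 0: E × 16^0 = 14 × 1 = 14
Position 1: 6 × 16^1 = 6 × 16 = 96
Position 2: D × 16^2 = 13 × 256 = 3328
Position 3: 6 × 16^3 = 6 × 4096 = 24576
Sum = 14 + 96 + 3328 + 24576
= 28014


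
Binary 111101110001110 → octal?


Group into 3-bit groups: 111101110001110
  111 = 7
  101 = 5
  110 = 6
  001 = 1
  110 = 6
= 0o75616


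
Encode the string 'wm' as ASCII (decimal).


String: 'wm'  (2 characters)
Per-character ASCII lookup:
  'w': lowercase starts at 97: 'w' = 97 + 22 = 119
  'm': lowercase starts at 97: 'm' = 97 + 12 = 109
= 119 109


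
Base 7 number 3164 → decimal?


Positional values (base 7):
  4 × 7^0 = 4 × 1 = 4
  6 × 7^1 = 6 × 7 = 42
  1 × 7^2 = 1 × 49 = 49
  3 × 7^3 = 3 × 343 = 1029
Sum = 4 + 42 + 49 + 1029
= 1124


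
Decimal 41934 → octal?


Divide by 8 repeatedly:
41934 ÷ 8 = 5241 remainder 6
5241 ÷ 8 = 655 remainder 1
655 ÷ 8 = 81 remainder 7
81 ÷ 8 = 10 remainder 1
10 ÷ 8 = 1 remainder 2
1 ÷ 8 = 0 remainder 1
Reading remainders bottom-up:
= 0o121716


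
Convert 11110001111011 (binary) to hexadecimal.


Group into 4-bit nibbles: 0011110001111011
  0011 = 3
  1100 = C
  0111 = 7
  1011 = B
= 0x3C7B


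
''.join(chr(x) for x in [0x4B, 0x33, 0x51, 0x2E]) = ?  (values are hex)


Codes (hex): 0x4B 0x33 0x51 0x2E
Per-code ASCII lookup:
  0x4B = 75  (range 65-90: uppercase, 75 - 65 = 10) → 'K'
  0x33 = 51  (range 48-57: digits, 51 - 48 = 3) → '3'
  0x51 = 81  (range 65-90: uppercase, 81 - 65 = 16) → 'Q'
  0x2E = 46  (special character) → '.'
= 'K3Q.'


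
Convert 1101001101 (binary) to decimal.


Positional values:
Bit 0: 1 × 2^0 = 1
Bit 2: 1 × 2^2 = 4
Bit 3: 1 × 2^3 = 8
Bit 6: 1 × 2^6 = 64
Bit 8: 1 × 2^8 = 256
Bit 9: 1 × 2^9 = 512
Sum = 1 + 4 + 8 + 64 + 256 + 512
= 845


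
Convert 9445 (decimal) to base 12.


Divide by 12 repeatedly:
9445 ÷ 12 = 787 remainder 1
787 ÷ 12 = 65 remainder 7
65 ÷ 12 = 5 remainder 5
5 ÷ 12 = 0 remainder 5
Reading remainders bottom-up:
= 5571


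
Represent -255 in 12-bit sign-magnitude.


Sign bit: 1 (negative)
Magnitude: 255 = 00011111111
= 100011111111


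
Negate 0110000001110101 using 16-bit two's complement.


Original: 0110000001110101
Step 1 - Invert all bits: 1001111110001010
Step 2 - Add 1: 1001111110001010 + 1
= 1001111110001011 (represents -24693)


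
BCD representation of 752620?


Each digit → 4-bit binary:
  7 → 0111
  5 → 0101
  2 → 0010
  6 → 0110
  2 → 0010
  0 → 0000
= 0111 0101 0010 0110 0010 0000


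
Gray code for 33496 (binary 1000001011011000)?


Binary: 1000001011011000
Gray code: G = B XOR (B >> 1)
B >> 1 = 0100000101101100
1000001011011000 XOR 0100000101101100:
  1 XOR 0 = 1
  0 XOR 1 = 1
  0 XOR 0 = 0
  0 XOR 0 = 0
  0 XOR 0 = 0
  0 XOR 0 = 0
  1 XOR 0 = 1
  0 XOR 1 = 1
  1 XOR 0 = 1
  1 XOR 1 = 0
  0 XOR 1 = 1
  1 XOR 0 = 1
  1 XOR 1 = 0
  0 XOR 1 = 1
  0 XOR 0 = 0
  0 XOR 0 = 0
= 1100001110110100


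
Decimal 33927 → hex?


Divide by 16 repeatedly:
33927 ÷ 16 = 2120 remainder 7 (7)
2120 ÷ 16 = 132 remainder 8 (8)
132 ÷ 16 = 8 remainder 4 (4)
8 ÷ 16 = 0 remainder 8 (8)
Reading remainders bottom-up:
= 0x8487
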